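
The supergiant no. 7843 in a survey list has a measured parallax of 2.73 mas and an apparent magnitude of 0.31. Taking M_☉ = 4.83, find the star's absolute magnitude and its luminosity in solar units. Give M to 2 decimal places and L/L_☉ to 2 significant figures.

M ≈ -7.51; L/L_☉ ≈ 86000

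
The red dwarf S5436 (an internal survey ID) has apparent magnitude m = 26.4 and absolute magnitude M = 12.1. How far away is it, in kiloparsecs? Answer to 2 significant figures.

d ≈ 7.2 kpc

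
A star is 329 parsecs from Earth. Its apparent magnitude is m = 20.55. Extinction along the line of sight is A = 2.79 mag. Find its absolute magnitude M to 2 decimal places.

M ≈ 10.17

5 log₁₀(d/10 pc) = 5 log₁₀(329.0) − 5 = 7.586
M = m − 5 log₁₀(d/10) − A = 20.55 − 7.586 − 2.79 = 10.174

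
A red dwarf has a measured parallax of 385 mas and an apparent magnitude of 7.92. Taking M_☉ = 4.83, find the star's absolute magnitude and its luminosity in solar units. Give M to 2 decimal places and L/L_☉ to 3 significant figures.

M ≈ 10.85; L/L_☉ ≈ 3.92×10^-3

d = 1/p = 1000/385 mas = 2.597 pc
M = m − 5 log₁₀ d + 5 = 7.92 − 5·0.4145 + 5 = 10.847
M − M_☉ = 10.847 − 4.83 = 6.017
L/L_☉ = 10^(−0.4 × 6.017) = 3.918×10^-3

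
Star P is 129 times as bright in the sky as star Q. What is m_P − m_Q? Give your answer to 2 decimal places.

m_P − m_Q ≈ -5.28

Pogson: Δm = −2.5 log₁₀(ratio) = −2.5 log₁₀(129) = −2.5 × 2.1106 = -5.276
Star P is brighter, so it has the smaller magnitude: the difference is negative.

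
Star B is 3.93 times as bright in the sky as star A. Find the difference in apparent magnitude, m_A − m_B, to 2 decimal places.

Pogson: Δm = −2.5 log₁₀(ratio) = −2.5 log₁₀(3.93) = −2.5 × 0.5944 = -1.486
Star B is brighter so has the smaller magnitude: m_A − m_B is positive.

m_A − m_B ≈ 1.49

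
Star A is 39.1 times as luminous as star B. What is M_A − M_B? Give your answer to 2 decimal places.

M_A − M_B ≈ -3.98

Pogson: ΔM = −2.5 log₁₀(ratio) = −2.5 log₁₀(39.1) = −2.5 × 1.5922 = -3.980
Star A is brighter, so it has the smaller magnitude: the difference is negative.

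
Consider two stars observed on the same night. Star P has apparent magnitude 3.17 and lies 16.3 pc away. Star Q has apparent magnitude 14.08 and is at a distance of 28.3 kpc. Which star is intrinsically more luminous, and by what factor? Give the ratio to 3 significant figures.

Star Q is more luminous, by a factor of 130.

Star P: M = m − 5 log₁₀ d + 5 = 3.17 − 5·1.2122 + 5 = 2.109
Star Q: d = 28.3 kpc = 28300 pc
Star Q: M = m − 5 log₁₀ d + 5 = 14.08 − 5·4.4518 + 5 = -3.179
ΔM = M_P − M_Q = 2.109 − (-3.179) = 5.288; smaller M is more luminous → Star Q.
L ratio = 10^(0.4 |ΔM|) = 10^2.115 = 130.4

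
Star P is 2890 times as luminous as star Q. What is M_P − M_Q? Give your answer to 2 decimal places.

M_P − M_Q ≈ -8.65

Pogson: ΔM = −2.5 log₁₀(ratio) = −2.5 log₁₀(2890) = −2.5 × 3.4609 = -8.652
Star P is brighter, so it has the smaller magnitude: the difference is negative.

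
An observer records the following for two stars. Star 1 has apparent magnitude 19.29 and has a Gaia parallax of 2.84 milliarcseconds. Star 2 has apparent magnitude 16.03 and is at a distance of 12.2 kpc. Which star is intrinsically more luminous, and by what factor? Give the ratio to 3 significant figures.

Star 2 is more luminous, by a factor of 24200.

Star 1: p = 2.84 mas = 2.84×10^-3″ → d = 1/p = 352.1 pc
Star 1: M = m − 5 log₁₀ d + 5 = 19.29 − 5·2.5467 + 5 = 11.557
Star 2: d = 12.2 kpc = 12200 pc
Star 2: M = m − 5 log₁₀ d + 5 = 16.03 − 5·4.0864 + 5 = 0.598
ΔM = M_1 − M_2 = 11.557 − (0.598) = 10.958; smaller M is more luminous → Star 2.
L ratio = 10^(0.4 |ΔM|) = 10^4.383 = 24170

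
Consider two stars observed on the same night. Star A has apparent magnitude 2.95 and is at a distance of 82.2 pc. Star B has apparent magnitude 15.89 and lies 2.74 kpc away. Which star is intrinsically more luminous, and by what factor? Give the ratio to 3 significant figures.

Star A is more luminous, by a factor of 135.

Star A: M = m − 5 log₁₀ d + 5 = 2.95 − 5·1.9149 + 5 = -1.624
Star B: d = 2.74 kpc = 2740 pc
Star B: M = m − 5 log₁₀ d + 5 = 15.89 − 5·3.4378 + 5 = 3.701
ΔM = M_A − M_B = -1.624 − (3.701) = -5.326; smaller M is more luminous → Star A.
L ratio = 10^(0.4 |ΔM|) = 10^2.130 = 135.0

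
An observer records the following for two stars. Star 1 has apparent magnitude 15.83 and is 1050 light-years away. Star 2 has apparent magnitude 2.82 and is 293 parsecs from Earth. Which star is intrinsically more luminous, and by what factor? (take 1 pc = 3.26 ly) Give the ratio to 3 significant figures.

Star 1: d = 1050 ly / 3.26 = 322.1 pc
Star 1: M = m − 5 log₁₀ d + 5 = 15.83 − 5·2.5080 + 5 = 8.290
Star 2: M = m − 5 log₁₀ d + 5 = 2.82 − 5·2.4669 + 5 = -4.514
ΔM = M_1 − M_2 = 8.290 − (-4.514) = 12.804; smaller M is more luminous → Star 2.
L ratio = 10^(0.4 |ΔM|) = 10^5.122 = 132400

Star 2 is more luminous, by a factor of 132000.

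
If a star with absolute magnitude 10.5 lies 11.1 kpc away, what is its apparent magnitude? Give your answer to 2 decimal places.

d = 11.1 kpc = 11100 pc
m = M + 5 log₁₀ d − 5 = 10.5 + 5·4.0453 − 5 = 25.727

m ≈ 25.73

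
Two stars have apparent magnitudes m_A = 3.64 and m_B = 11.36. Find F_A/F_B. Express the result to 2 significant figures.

F_A/F_B ≈ 1200

Δm = 3.64 − (11.36) = -7.72
Flux ratio = 10^(−0.4 Δm) = 10^(−0.4 × -7.72) = 10^3.088 = 1225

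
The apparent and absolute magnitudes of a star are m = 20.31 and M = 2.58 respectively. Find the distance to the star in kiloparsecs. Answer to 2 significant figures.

d ≈ 35 kpc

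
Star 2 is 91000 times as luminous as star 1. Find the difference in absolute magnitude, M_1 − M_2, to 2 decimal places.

M_1 − M_2 ≈ 12.40

Pogson: ΔM = −2.5 log₁₀(ratio) = −2.5 log₁₀(91000) = −2.5 × 4.9590 = -12.398
Star 2 is brighter so has the smaller magnitude: M_1 − M_2 is positive.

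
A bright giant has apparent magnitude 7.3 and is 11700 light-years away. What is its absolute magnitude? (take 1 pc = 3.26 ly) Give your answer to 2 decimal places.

M ≈ -5.47

d = 11700 ly / 3.26 = 3589 pc
5 log₁₀(d/10 pc) = 5 log₁₀(3589) − 5 = 12.775
M = m − 5 log₁₀(d/10) = 7.3 − 12.775 = -5.475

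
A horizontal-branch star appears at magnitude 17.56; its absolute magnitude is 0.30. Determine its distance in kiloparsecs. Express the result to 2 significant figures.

d ≈ 28 kpc

Distance modulus: m − M = 17.56 − (0.30) = 17.260
m − M = 5 log₁₀ d − 5
log₁₀ d = (m − M)/5 + 1 = 4.4520
d = 10^4.4520 = 28310 pc
= 28.31 kpc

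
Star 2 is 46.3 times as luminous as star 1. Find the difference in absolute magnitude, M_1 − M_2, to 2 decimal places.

Pogson: ΔM = −2.5 log₁₀(ratio) = −2.5 log₁₀(46.3) = −2.5 × 1.6656 = -4.164
Star 2 is brighter so has the smaller magnitude: M_1 − M_2 is positive.

M_1 − M_2 ≈ 4.16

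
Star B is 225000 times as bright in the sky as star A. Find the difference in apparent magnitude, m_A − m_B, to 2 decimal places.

Pogson: Δm = −2.5 log₁₀(ratio) = −2.5 log₁₀(225000) = −2.5 × 5.3522 = -13.380
Star B is brighter so has the smaller magnitude: m_A − m_B is positive.

m_A − m_B ≈ 13.38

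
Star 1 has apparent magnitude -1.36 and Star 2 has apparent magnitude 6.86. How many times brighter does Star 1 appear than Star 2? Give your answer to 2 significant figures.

Δm = -1.36 − (6.86) = -8.22
Flux ratio = 10^(−0.4 Δm) = 10^(−0.4 × -8.22) = 10^3.288 = 1941

1900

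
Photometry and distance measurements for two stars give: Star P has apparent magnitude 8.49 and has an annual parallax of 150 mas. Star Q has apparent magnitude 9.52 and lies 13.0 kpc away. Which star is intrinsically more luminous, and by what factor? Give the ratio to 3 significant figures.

Star Q is more luminous, by a factor of 1.47×10^6.

Star P: p = 150 mas = 0.150″ → d = 1/p = 6.667 pc
Star P: M = m − 5 log₁₀ d + 5 = 8.49 − 5·0.8239 + 5 = 9.370
Star Q: d = 13.0 kpc = 13000 pc
Star Q: M = m − 5 log₁₀ d + 5 = 9.52 − 5·4.1139 + 5 = -6.050
ΔM = M_P − M_Q = 9.370 − (-6.050) = 15.420; smaller M is more luminous → Star Q.
L ratio = 10^(0.4 |ΔM|) = 10^6.168 = 1.473×10^6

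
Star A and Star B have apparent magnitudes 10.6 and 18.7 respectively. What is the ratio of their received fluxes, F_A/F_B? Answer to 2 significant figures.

F_A/F_B ≈ 1700

Magnitude difference = -8.1
Flux ratio = 10^(−0.4 Δm) = 10^(−0.4 × -8.1) = 10^3.240 = 1738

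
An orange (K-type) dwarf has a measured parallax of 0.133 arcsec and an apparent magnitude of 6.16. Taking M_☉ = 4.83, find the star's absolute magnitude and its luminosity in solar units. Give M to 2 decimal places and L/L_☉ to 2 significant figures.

d = 1/p = 1/0.133″ = 7.519 pc
M = m − 5 log₁₀ d + 5 = 6.16 − 5·0.8761 + 5 = 6.779
M − M_☉ = 6.779 − 4.83 = 1.949
L/L_☉ = 10^(−0.4 × 1.949) = 0.1661

M ≈ 6.78; L/L_☉ ≈ 0.17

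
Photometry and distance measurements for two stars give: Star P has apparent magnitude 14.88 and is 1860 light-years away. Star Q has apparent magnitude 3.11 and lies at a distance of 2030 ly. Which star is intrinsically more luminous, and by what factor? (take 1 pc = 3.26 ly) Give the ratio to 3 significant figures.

Star Q is more luminous, by a factor of 60800.

Star P: d = 1860 ly / 3.26 = 570.6 pc
Star P: M = m − 5 log₁₀ d + 5 = 14.88 − 5·2.7563 + 5 = 6.099
Star Q: d = 2030 ly / 3.26 = 622.7 pc
Star Q: M = m − 5 log₁₀ d + 5 = 3.11 − 5·2.7943 + 5 = -5.861
ΔM = M_P − M_Q = 6.099 − (-5.861) = 11.960; smaller M is more luminous → Star Q.
L ratio = 10^(0.4 |ΔM|) = 10^4.784 = 60810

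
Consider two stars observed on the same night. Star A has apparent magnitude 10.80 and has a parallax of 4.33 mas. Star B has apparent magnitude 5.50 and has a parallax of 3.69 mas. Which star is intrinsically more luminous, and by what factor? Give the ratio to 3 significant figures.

Star B is more luminous, by a factor of 182.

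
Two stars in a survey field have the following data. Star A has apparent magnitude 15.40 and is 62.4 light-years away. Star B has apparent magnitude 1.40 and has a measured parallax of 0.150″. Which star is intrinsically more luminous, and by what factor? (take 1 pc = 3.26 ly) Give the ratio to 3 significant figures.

Star A: d = 62.4 ly / 3.26 = 19.14 pc
Star A: M = m − 5 log₁₀ d + 5 = 15.40 − 5·1.2820 + 5 = 13.990
Star B: d = 1/p = 1/0.150″ = 6.667 pc
Star B: M = m − 5 log₁₀ d + 5 = 1.40 − 5·0.8239 + 5 = 2.280
ΔM = M_A − M_B = 13.990 − (2.280) = 11.710; smaller M is more luminous → Star B.
L ratio = 10^(0.4 |ΔM|) = 10^4.684 = 48290

Star B is more luminous, by a factor of 48300.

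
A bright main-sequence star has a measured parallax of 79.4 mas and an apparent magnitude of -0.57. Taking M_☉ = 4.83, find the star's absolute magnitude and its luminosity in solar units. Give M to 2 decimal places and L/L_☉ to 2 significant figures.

d = 1/p = 1000/79.4 mas = 12.59 pc
M = m − 5 log₁₀ d + 5 = -0.57 − 5·1.1002 + 5 = -1.071
M − M_☉ = -1.071 − 4.83 = -5.901
L/L_☉ = 10^(−0.4 × -5.901) = 229.3

M ≈ -1.07; L/L_☉ ≈ 230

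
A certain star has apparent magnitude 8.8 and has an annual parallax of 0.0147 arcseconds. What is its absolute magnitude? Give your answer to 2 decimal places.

M ≈ 4.64

d = 1/p = 1/0.0147″ = 68.03 pc
5 log₁₀(d/10 pc) = 5 log₁₀(68.03) − 5 = 4.163
M = m − 5 log₁₀(d/10) = 8.8 − 4.163 = 4.637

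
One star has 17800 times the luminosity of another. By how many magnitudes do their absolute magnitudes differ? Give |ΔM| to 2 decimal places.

|ΔM| ≈ 10.63

Pogson: ΔM = −2.5 log₁₀(ratio) = −2.5 log₁₀(17800) = −2.5 × 4.2504 = -10.626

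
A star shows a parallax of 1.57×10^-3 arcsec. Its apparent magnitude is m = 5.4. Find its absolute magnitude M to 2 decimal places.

M ≈ -3.62

d = 1/p = 1/1.57×10^-3″ = 636.9 pc
5 log₁₀(d/10 pc) = 5 log₁₀(636.9) − 5 = 9.021
M = m − 5 log₁₀(d/10) = 5.4 − 9.021 = -3.621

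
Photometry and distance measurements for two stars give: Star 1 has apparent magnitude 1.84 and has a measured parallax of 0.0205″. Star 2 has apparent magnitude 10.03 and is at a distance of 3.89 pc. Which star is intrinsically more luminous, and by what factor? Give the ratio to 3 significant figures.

Star 1: d = 1/p = 1/0.0205″ = 48.78 pc
Star 1: M = m − 5 log₁₀ d + 5 = 1.84 − 5·1.6882 + 5 = -1.601
Star 2: M = m − 5 log₁₀ d + 5 = 10.03 − 5·0.5899 + 5 = 12.080
ΔM = M_1 − M_2 = -1.601 − (12.080) = -13.681; smaller M is more luminous → Star 1.
L ratio = 10^(0.4 |ΔM|) = 10^5.473 = 296900

Star 1 is more luminous, by a factor of 297000.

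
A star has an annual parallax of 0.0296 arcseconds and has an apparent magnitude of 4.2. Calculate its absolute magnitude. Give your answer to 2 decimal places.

M ≈ 1.56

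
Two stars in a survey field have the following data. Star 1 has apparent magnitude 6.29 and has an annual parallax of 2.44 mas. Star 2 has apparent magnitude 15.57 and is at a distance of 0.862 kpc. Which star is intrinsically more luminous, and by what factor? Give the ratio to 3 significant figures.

Star 1 is more luminous, by a factor of 1160.

Star 1: p = 2.44 mas = 2.44×10^-3″ → d = 1/p = 409.8 pc
Star 1: M = m − 5 log₁₀ d + 5 = 6.29 − 5·2.6126 + 5 = -1.773
Star 2: d = 0.862 kpc = 862.0 pc
Star 2: M = m − 5 log₁₀ d + 5 = 15.57 − 5·2.9355 + 5 = 5.892
ΔM = M_1 − M_2 = -1.773 − (5.892) = -7.666; smaller M is more luminous → Star 1.
L ratio = 10^(0.4 |ΔM|) = 10^3.066 = 1165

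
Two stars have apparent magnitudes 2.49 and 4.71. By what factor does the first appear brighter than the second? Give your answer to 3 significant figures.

Magnitude difference = -2.22
Flux ratio = 10^(−0.4 Δm) = 10^(−0.4 × -2.22) = 10^0.888 = 7.727

7.73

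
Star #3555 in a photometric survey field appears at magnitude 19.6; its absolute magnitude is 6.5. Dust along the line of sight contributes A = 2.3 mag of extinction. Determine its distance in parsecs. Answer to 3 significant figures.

m − M = 5 log₁₀(d/10 pc) + A  ⇒  19.6 − (6.5) − 2.3 = 5 log₁₀(d/10)
10.800 = 5 log₁₀(d/10)
log₁₀ d = (m − M − A)/5 + 1 = 3.1600
d = 10^3.1600 = 1445 pc

d ≈ 1450 pc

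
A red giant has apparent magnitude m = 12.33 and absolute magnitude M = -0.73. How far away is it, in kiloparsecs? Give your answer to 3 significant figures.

μ = m − M = 13.060
m − M = 5 log₁₀ d − 5
log₁₀ d = (m − M)/5 + 1 = 3.6120
d = 10^3.6120 = 4093 pc
= 4.093 kpc

d ≈ 4.09 kpc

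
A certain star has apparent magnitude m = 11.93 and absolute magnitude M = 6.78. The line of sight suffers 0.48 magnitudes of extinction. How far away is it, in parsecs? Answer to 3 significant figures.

d ≈ 85.9 pc

m − M = 5 log₁₀(d/10 pc) + A  ⇒  11.93 − (6.78) − 0.48 = 5 log₁₀(d/10)
4.670 = 5 log₁₀(d/10)
log₁₀ d = (m − M − A)/5 + 1 = 1.9340
d = 10^1.9340 = 85.90 pc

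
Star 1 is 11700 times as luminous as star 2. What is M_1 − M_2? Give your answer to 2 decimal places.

Pogson: ΔM = −2.5 log₁₀(ratio) = −2.5 log₁₀(11700) = −2.5 × 4.0682 = -10.170
Star 1 is brighter, so it has the smaller magnitude: the difference is negative.

M_1 − M_2 ≈ -10.17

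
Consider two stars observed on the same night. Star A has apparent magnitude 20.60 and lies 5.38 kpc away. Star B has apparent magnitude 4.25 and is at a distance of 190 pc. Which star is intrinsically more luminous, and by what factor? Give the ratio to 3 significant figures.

Star A: d = 5.38 kpc = 5380 pc
Star A: M = m − 5 log₁₀ d + 5 = 20.60 − 5·3.7308 + 5 = 6.946
Star B: M = m − 5 log₁₀ d + 5 = 4.25 − 5·2.2788 + 5 = -2.144
ΔM = M_A − M_B = 6.946 − (-2.144) = 9.090; smaller M is more luminous → Star B.
L ratio = 10^(0.4 |ΔM|) = 10^3.636 = 4325

Star B is more luminous, by a factor of 4320.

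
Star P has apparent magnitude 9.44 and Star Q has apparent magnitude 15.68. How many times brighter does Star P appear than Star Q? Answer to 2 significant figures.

Magnitude difference = -6.24
Flux ratio = 10^(−0.4 Δm) = 10^(−0.4 × -6.24) = 10^2.496 = 313.3

310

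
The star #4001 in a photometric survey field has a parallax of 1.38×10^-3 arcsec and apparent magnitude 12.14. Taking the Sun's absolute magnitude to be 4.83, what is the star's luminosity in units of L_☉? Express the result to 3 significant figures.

d = 1/p = 1/1.38×10^-3″ = 724.6 pc
M = m − 5 log₁₀ d + 5 = 12.14 − 5·2.8601 + 5 = 2.839
M − M_☉ = 2.839 − 4.83 = -1.991
L/L_☉ = 10^(−0.4 × -1.991) = 6.255

L/L_☉ ≈ 6.26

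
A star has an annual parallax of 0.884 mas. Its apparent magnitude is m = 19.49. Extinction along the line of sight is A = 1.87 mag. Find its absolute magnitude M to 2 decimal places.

M ≈ 7.35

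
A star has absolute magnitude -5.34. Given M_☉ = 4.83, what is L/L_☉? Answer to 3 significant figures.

L/L_☉ ≈ 11700

M − M_☉ = -5.34 − 4.83 = -10.170
L/L_☉ = 10^(−0.4 (M − M_☉)) = 10^4.068 = 11690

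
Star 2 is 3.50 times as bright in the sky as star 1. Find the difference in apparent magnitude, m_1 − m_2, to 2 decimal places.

Pogson: Δm = −2.5 log₁₀(ratio) = −2.5 log₁₀(3.50) = −2.5 × 0.5441 = -1.360
Star 2 is brighter so has the smaller magnitude: m_1 − m_2 is positive.

m_1 − m_2 ≈ 1.36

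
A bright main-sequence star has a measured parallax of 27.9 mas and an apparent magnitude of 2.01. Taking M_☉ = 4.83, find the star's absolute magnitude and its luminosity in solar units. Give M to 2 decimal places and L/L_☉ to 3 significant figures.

d = 1/p = 1000/27.9 mas = 35.84 pc
M = m − 5 log₁₀ d + 5 = 2.01 − 5·1.5544 + 5 = -0.762
M − M_☉ = -0.762 − 4.83 = -5.592
L/L_☉ = 10^(−0.4 × -5.592) = 172.5

M ≈ -0.76; L/L_☉ ≈ 173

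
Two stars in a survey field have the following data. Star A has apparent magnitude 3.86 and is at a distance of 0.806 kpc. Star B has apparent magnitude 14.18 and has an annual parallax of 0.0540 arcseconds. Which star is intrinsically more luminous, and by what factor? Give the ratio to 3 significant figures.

Star A is more luminous, by a factor of 2.54×10^7.

Star A: d = 0.806 kpc = 806.0 pc
Star A: M = m − 5 log₁₀ d + 5 = 3.86 − 5·2.9063 + 5 = -5.672
Star B: d = 1/p = 1/0.0540″ = 18.52 pc
Star B: M = m − 5 log₁₀ d + 5 = 14.18 − 5·1.2676 + 5 = 12.842
ΔM = M_A − M_B = -5.672 − (12.842) = -18.514; smaller M is more luminous → Star A.
L ratio = 10^(0.4 |ΔM|) = 10^7.405 = 2.544×10^7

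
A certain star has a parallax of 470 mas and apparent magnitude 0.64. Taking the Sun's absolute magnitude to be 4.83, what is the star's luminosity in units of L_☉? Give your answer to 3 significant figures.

L/L_☉ ≈ 2.15

d = 1/p = 1000/470 mas = 2.128 pc
M = m − 5 log₁₀ d + 5 = 0.64 − 5·0.3279 + 5 = 4.000
M − M_☉ = 4.000 − 4.83 = -0.830
L/L_☉ = 10^(−0.4 × -0.830) = 2.147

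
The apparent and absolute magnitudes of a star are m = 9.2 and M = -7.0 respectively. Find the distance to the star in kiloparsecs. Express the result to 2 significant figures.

d ≈ 17 kpc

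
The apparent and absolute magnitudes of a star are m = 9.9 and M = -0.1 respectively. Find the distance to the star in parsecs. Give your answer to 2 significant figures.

μ = m − M = 10.000
m − M = 5 log₁₀ d − 5
log₁₀ d = (m − M)/5 + 1 = 3.0000
d = 10^3.0000 = 1000 pc

d ≈ 1000 pc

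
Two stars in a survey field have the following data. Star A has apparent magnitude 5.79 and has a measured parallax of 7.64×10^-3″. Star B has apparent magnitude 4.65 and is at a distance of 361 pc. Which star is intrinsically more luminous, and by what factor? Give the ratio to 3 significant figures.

Star B is more luminous, by a factor of 21.7.

Star A: d = 1/p = 1/7.64×10^-3″ = 130.9 pc
Star A: M = m − 5 log₁₀ d + 5 = 5.79 − 5·2.1169 + 5 = 0.205
Star B: M = m − 5 log₁₀ d + 5 = 4.65 − 5·2.5575 + 5 = -3.138
ΔM = M_A − M_B = 0.205 − (-3.138) = 3.343; smaller M is more luminous → Star B.
L ratio = 10^(0.4 |ΔM|) = 10^1.337 = 21.74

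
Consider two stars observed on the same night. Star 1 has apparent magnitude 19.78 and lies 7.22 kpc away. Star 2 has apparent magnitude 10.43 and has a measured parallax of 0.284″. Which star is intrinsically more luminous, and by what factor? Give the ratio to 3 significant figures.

Star 1 is more luminous, by a factor of 765.

Star 1: d = 7.22 kpc = 7220 pc
Star 1: M = m − 5 log₁₀ d + 5 = 19.78 − 5·3.8585 + 5 = 5.487
Star 2: d = 1/p = 1/0.284″ = 3.521 pc
Star 2: M = m − 5 log₁₀ d + 5 = 10.43 − 5·0.5467 + 5 = 12.697
ΔM = M_1 − M_2 = 5.487 − (12.697) = -7.209; smaller M is more luminous → Star 1.
L ratio = 10^(0.4 |ΔM|) = 10^2.884 = 765.1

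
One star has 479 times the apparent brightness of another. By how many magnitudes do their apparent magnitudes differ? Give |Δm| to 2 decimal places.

Pogson: Δm = −2.5 log₁₀(ratio) = −2.5 log₁₀(479) = −2.5 × 2.6803 = -6.701

|Δm| ≈ 6.70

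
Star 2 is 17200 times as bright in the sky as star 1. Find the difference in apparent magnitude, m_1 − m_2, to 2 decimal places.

m_1 − m_2 ≈ 10.59

Pogson: Δm = −2.5 log₁₀(ratio) = −2.5 log₁₀(17200) = −2.5 × 4.2355 = -10.589
Star 2 is brighter so has the smaller magnitude: m_1 − m_2 is positive.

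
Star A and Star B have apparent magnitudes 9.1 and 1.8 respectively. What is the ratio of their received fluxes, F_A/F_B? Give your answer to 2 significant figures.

F_A/F_B ≈ 1.2×10^-3

Magnitude difference = 7.3
Flux ratio = 10^(−0.4 Δm) = 10^(−0.4 × 7.3) = 10^-2.920 = 1.202×10^-3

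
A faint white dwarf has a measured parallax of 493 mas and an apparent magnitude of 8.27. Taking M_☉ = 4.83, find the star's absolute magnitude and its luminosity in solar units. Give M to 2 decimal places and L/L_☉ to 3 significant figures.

d = 1/p = 1000/493 mas = 2.028 pc
M = m − 5 log₁₀ d + 5 = 8.27 − 5·0.3072 + 5 = 11.734
M − M_☉ = 11.734 − 4.83 = 6.904
L/L_☉ = 10^(−0.4 × 6.904) = 1.731×10^-3

M ≈ 11.73; L/L_☉ ≈ 1.73×10^-3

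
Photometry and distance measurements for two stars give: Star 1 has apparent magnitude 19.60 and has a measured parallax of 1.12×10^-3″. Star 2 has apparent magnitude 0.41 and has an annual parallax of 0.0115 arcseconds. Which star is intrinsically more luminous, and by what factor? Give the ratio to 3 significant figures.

Star 2 is more luminous, by a factor of 450000.

Star 1: d = 1/p = 1/1.12×10^-3″ = 892.9 pc
Star 1: M = m − 5 log₁₀ d + 5 = 19.60 − 5·2.9508 + 5 = 9.846
Star 2: d = 1/p = 1/0.0115″ = 86.96 pc
Star 2: M = m − 5 log₁₀ d + 5 = 0.41 − 5·1.9393 + 5 = -4.287
ΔM = M_1 − M_2 = 9.846 − (-4.287) = 14.133; smaller M is more luminous → Star 2.
L ratio = 10^(0.4 |ΔM|) = 10^5.653 = 449800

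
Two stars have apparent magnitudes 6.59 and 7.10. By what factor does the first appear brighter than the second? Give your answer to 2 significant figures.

1.6

Magnitude difference = -0.51
Flux ratio = 10^(−0.4 Δm) = 10^(−0.4 × -0.51) = 10^0.204 = 1.600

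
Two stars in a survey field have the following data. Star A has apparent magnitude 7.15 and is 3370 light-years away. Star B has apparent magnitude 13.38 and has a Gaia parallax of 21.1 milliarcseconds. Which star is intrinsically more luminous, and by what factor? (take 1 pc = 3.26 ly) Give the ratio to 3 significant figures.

Star A: d = 3370 ly / 3.26 = 1034 pc
Star A: M = m − 5 log₁₀ d + 5 = 7.15 − 5·3.0144 + 5 = -2.922
Star B: p = 21.1 mas = 0.0211″ → d = 1/p = 47.39 pc
Star B: M = m − 5 log₁₀ d + 5 = 13.38 − 5·1.6757 + 5 = 10.001
ΔM = M_A − M_B = -2.922 − (10.001) = -12.923; smaller M is more luminous → Star A.
L ratio = 10^(0.4 |ΔM|) = 10^5.169 = 147700

Star A is more luminous, by a factor of 148000.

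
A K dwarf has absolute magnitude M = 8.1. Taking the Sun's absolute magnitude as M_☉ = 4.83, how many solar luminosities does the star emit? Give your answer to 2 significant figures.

L/L_☉ ≈ 0.049

M − M_☉ = 8.1 − 4.83 = 3.270
L/L_☉ = 10^(−0.4 (M − M_☉)) = 10^-1.308 = 0.04920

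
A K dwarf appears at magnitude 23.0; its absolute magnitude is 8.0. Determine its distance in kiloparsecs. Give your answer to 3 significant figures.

d ≈ 10.0 kpc

Distance modulus: m − M = 23.0 − (8.0) = 15.000
m − M = 5 log₁₀ d − 5
log₁₀ d = (m − M)/5 + 1 = 4.0000
d = 10^4.0000 = 10000 pc
= 10.00 kpc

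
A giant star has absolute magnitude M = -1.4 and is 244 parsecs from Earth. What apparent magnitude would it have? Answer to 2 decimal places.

m = M + 5 log₁₀ d − 5 = -1.4 + 5·2.3874 − 5 = 5.537

m ≈ 5.54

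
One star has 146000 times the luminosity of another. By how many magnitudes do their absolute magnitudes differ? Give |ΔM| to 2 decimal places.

|ΔM| ≈ 12.91

Pogson: ΔM = −2.5 log₁₀(ratio) = −2.5 log₁₀(146000) = −2.5 × 5.1644 = -12.911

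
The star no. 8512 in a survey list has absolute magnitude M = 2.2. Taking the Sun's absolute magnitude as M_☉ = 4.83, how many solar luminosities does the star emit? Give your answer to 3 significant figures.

M − M_☉ = 2.2 − 4.83 = -2.630
L/L_☉ = 10^(−0.4 (M − M_☉)) = 10^1.052 = 11.27

L/L_☉ ≈ 11.3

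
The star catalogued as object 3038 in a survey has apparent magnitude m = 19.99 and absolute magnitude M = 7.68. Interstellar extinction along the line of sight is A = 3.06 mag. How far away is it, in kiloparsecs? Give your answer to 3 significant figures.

d ≈ 0.708 kpc

m − M = 5 log₁₀(d/10 pc) + A  ⇒  19.99 − (7.68) − 3.06 = 5 log₁₀(d/10)
9.250 = 5 log₁₀(d/10)
log₁₀ d = (m − M − A)/5 + 1 = 2.8500
d = 10^2.8500 = 707.9 pc
= 0.7079 kpc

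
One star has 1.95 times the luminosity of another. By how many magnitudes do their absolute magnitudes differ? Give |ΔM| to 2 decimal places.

Pogson: ΔM = −2.5 log₁₀(ratio) = −2.5 log₁₀(1.95) = −2.5 × 0.2900 = -0.725

|ΔM| ≈ 0.73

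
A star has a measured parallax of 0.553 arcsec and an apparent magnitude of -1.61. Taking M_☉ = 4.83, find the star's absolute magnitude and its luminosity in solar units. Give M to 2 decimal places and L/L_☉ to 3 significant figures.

M ≈ 2.10; L/L_☉ ≈ 12.3

d = 1/p = 1/0.553″ = 1.808 pc
M = m − 5 log₁₀ d + 5 = -1.61 − 5·0.2573 + 5 = 2.104
M − M_☉ = 2.104 − 4.83 = -2.726
L/L_☉ = 10^(−0.4 × -2.726) = 12.32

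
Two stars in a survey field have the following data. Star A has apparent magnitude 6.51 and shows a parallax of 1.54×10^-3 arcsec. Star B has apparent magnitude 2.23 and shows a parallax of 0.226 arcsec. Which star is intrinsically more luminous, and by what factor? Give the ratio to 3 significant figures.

Star A is more luminous, by a factor of 418.

Star A: d = 1/p = 1/1.54×10^-3″ = 649.4 pc
Star A: M = m − 5 log₁₀ d + 5 = 6.51 − 5·2.8125 + 5 = -2.552
Star B: d = 1/p = 1/0.226″ = 4.425 pc
Star B: M = m − 5 log₁₀ d + 5 = 2.23 − 5·0.6459 + 5 = 4.001
ΔM = M_A − M_B = -2.552 − (4.001) = -6.553; smaller M is more luminous → Star A.
L ratio = 10^(0.4 |ΔM|) = 10^2.621 = 418.0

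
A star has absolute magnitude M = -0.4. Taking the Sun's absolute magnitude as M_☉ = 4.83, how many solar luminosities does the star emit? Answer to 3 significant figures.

M − M_☉ = -0.4 − 4.83 = -5.230
L/L_☉ = 10^(−0.4 (M − M_☉)) = 10^2.092 = 123.6

L/L_☉ ≈ 124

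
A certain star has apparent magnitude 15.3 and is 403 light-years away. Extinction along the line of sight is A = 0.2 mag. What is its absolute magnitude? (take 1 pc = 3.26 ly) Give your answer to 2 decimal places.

M ≈ 9.64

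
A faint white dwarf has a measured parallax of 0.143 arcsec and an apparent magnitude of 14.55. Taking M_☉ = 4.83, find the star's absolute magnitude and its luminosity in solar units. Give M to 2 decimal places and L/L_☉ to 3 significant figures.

d = 1/p = 1/0.143″ = 6.993 pc
M = m − 5 log₁₀ d + 5 = 14.55 − 5·0.8447 + 5 = 15.327
M − M_☉ = 15.327 − 4.83 = 10.497
L/L_☉ = 10^(−0.4 × 10.497) = 6.329×10^-5

M ≈ 15.33; L/L_☉ ≈ 6.33×10^-5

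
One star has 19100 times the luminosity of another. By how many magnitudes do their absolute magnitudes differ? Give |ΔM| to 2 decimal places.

Pogson: ΔM = −2.5 log₁₀(ratio) = −2.5 log₁₀(19100) = −2.5 × 4.2810 = -10.703

|ΔM| ≈ 10.70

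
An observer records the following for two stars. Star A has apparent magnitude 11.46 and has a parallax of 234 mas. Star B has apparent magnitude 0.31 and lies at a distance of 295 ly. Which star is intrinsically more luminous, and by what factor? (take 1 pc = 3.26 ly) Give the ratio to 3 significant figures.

Star B is more luminous, by a factor of 1.29×10^7.

Star A: p = 234 mas = 0.234″ → d = 1/p = 4.274 pc
Star A: M = m − 5 log₁₀ d + 5 = 11.46 − 5·0.6308 + 5 = 13.306
Star B: d = 295 ly / 3.26 = 90.49 pc
Star B: M = m − 5 log₁₀ d + 5 = 0.31 − 5·1.9566 + 5 = -4.473
ΔM = M_A − M_B = 13.306 − (-4.473) = 17.779; smaller M is more luminous → Star B.
L ratio = 10^(0.4 |ΔM|) = 10^7.112 = 1.293×10^7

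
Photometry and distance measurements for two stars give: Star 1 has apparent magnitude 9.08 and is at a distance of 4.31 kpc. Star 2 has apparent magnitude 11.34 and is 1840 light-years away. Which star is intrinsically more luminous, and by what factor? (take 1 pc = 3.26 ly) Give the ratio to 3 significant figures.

Star 1: d = 4.31 kpc = 4310 pc
Star 1: M = m − 5 log₁₀ d + 5 = 9.08 − 5·3.6345 + 5 = -4.092
Star 2: d = 1840 ly / 3.26 = 564.4 pc
Star 2: M = m − 5 log₁₀ d + 5 = 11.34 − 5·2.7516 + 5 = 2.582
ΔM = M_1 − M_2 = -4.092 − (2.582) = -6.674; smaller M is more luminous → Star 1.
L ratio = 10^(0.4 |ΔM|) = 10^2.670 = 467.5

Star 1 is more luminous, by a factor of 467.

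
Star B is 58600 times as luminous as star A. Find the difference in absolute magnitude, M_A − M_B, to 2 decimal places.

Pogson: ΔM = −2.5 log₁₀(ratio) = −2.5 log₁₀(58600) = −2.5 × 4.7679 = -11.920
Star B is brighter so has the smaller magnitude: M_A − M_B is positive.

M_A − M_B ≈ 11.92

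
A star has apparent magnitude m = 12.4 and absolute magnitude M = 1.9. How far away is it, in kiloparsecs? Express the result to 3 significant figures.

d ≈ 1.26 kpc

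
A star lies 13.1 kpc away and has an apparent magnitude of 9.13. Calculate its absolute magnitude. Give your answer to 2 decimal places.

M ≈ -6.46

d = 13.1 kpc = 13100 pc
5 log₁₀(d/10 pc) = 5 log₁₀(13100) − 5 = 15.586
M = m − 5 log₁₀(d/10) = 9.13 − 15.586 = -6.456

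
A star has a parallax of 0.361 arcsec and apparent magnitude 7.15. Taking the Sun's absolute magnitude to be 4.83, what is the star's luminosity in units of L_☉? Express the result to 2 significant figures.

L/L_☉ ≈ 9.1×10^-3

d = 1/p = 1/0.361″ = 2.770 pc
M = m − 5 log₁₀ d + 5 = 7.15 − 5·0.4425 + 5 = 9.938
M − M_☉ = 9.938 − 4.83 = 5.108
L/L_☉ = 10^(−0.4 × 5.108) = 9.057×10^-3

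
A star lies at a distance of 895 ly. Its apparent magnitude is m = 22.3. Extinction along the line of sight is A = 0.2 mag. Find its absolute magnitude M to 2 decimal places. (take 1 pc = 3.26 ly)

M ≈ 14.91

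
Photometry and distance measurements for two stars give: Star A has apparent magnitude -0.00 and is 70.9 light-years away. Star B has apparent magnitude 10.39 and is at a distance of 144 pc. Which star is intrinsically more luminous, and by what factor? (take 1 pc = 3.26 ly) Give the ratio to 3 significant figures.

Star A is more luminous, by a factor of 327.

Star A: d = 70.9 ly / 3.26 = 21.75 pc
Star A: M = m − 5 log₁₀ d + 5 = -0.00 − 5·1.3374 + 5 = -1.687
Star B: M = m − 5 log₁₀ d + 5 = 10.39 − 5·2.1584 + 5 = 4.598
ΔM = M_A − M_B = -1.687 − (4.598) = -6.285; smaller M is more luminous → Star A.
L ratio = 10^(0.4 |ΔM|) = 10^2.514 = 326.7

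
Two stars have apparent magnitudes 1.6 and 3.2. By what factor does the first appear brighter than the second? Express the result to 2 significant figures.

4.4

Magnitude difference = -1.6
Flux ratio = 10^(−0.4 Δm) = 10^(−0.4 × -1.6) = 10^0.640 = 4.365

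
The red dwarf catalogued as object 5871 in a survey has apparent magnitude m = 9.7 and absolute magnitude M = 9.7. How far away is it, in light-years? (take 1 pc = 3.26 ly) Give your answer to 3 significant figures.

μ = m − M = 0.000
m − M = 5 log₁₀ d − 5
log₁₀ d = (m − M)/5 + 1 = 1.0000
d = 10^1.0000 = 10.00 pc
= 32.60 ly

d ≈ 32.6 ly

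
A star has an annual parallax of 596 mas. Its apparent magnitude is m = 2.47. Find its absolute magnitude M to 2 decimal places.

M ≈ 6.35

p = 596 mas = 0.596″ → d = 1/p = 1.678 pc
5 log₁₀(d/10 pc) = 5 log₁₀(1.678) − 5 = -3.876
M = m − 5 log₁₀(d/10) = 2.47 + 3.876 = 6.346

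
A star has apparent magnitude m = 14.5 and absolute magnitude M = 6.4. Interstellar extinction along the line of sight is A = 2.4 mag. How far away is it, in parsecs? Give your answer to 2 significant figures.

m − M = 5 log₁₀(d/10 pc) + A  ⇒  14.5 − (6.4) − 2.4 = 5 log₁₀(d/10)
5.700 = 5 log₁₀(d/10)
log₁₀ d = (m − M − A)/5 + 1 = 2.1400
d = 10^2.1400 = 138.0 pc

d ≈ 140 pc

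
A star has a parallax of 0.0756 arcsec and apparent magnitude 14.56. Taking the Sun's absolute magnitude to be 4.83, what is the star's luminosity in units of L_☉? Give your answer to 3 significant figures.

L/L_☉ ≈ 2.24×10^-4

d = 1/p = 1/0.0756″ = 13.23 pc
M = m − 5 log₁₀ d + 5 = 14.56 − 5·1.1215 + 5 = 13.953
M − M_☉ = 13.953 − 4.83 = 9.123
L/L_☉ = 10^(−0.4 × 9.123) = 2.244×10^-4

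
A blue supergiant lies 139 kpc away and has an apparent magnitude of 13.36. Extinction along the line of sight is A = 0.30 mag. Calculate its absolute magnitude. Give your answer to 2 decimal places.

d = 139 kpc = 139000 pc
5 log₁₀(d/10 pc) = 5 log₁₀(139000) − 5 = 20.715
M = m − 5 log₁₀(d/10) − A = 13.36 − 20.715 − 0.30 = -7.655

M ≈ -7.66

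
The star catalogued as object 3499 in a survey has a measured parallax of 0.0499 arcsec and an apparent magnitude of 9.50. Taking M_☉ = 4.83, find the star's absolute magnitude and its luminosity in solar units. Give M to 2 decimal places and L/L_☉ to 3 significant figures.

M ≈ 7.99; L/L_☉ ≈ 0.0544

d = 1/p = 1/0.0499″ = 20.04 pc
M = m − 5 log₁₀ d + 5 = 9.50 − 5·1.3019 + 5 = 7.991
M − M_☉ = 7.991 − 4.83 = 3.161
L/L_☉ = 10^(−0.4 × 3.161) = 0.05443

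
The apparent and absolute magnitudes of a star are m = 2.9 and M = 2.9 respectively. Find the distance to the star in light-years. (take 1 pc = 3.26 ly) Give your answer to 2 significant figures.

d ≈ 33 ly

μ = m − M = 0.000
m − M = 5 log₁₀ d − 5
log₁₀ d = (m − M)/5 + 1 = 1.0000
d = 10^1.0000 = 10.00 pc
= 32.60 ly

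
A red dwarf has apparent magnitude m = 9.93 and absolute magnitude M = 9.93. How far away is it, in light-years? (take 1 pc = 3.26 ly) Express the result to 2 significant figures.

Distance modulus: m − M = 9.93 − (9.93) = 0.000
m − M = 5 log₁₀ d − 5
log₁₀ d = (m − M)/5 + 1 = 1.0000
d = 10^1.0000 = 10.00 pc
= 32.60 ly

d ≈ 33 ly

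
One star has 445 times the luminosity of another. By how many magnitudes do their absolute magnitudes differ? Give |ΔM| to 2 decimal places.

Pogson: ΔM = −2.5 log₁₀(ratio) = −2.5 log₁₀(445) = −2.5 × 2.6484 = -6.621

|ΔM| ≈ 6.62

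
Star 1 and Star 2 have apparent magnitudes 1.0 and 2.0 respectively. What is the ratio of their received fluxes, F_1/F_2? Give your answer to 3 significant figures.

F_1/F_2 ≈ 2.51

Magnitude difference = -1.0
Flux ratio = 10^(−0.4 Δm) = 10^(−0.4 × -1.0) = 10^0.400 = 2.512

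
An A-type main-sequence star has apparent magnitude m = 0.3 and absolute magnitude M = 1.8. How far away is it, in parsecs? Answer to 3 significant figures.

d ≈ 5.01 pc

Distance modulus: m − M = 0.3 − (1.8) = -1.500
m − M = 5 log₁₀ d − 5
log₁₀ d = (m − M)/5 + 1 = 0.7000
d = 10^0.7000 = 5.012 pc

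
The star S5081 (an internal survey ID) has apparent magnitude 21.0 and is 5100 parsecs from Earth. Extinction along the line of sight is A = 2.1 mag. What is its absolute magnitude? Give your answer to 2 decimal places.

M ≈ 5.36

5 log₁₀(d/10 pc) = 5 log₁₀(5100) − 5 = 13.538
M = m − 5 log₁₀(d/10) − A = 21.0 − 13.538 − 2.1 = 5.362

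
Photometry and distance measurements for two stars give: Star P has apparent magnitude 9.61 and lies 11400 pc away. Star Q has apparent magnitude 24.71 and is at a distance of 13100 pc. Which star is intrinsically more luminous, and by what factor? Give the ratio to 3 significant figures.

Star P is more luminous, by a factor of 830000.

Star P: M = m − 5 log₁₀ d + 5 = 9.61 − 5·4.0569 + 5 = -5.675
Star Q: M = m − 5 log₁₀ d + 5 = 24.71 − 5·4.1173 + 5 = 9.124
ΔM = M_P − M_Q = -5.675 − (9.124) = -14.798; smaller M is more luminous → Star P.
L ratio = 10^(0.4 |ΔM|) = 10^5.919 = 830400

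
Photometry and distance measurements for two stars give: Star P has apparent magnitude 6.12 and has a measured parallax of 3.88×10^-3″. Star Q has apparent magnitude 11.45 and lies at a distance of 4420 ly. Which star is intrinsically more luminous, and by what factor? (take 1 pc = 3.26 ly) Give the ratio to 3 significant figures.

Star P: d = 1/p = 1/3.88×10^-3″ = 257.7 pc
Star P: M = m − 5 log₁₀ d + 5 = 6.12 − 5·2.4112 + 5 = -0.936
Star Q: d = 4420 ly / 3.26 = 1356 pc
Star Q: M = m − 5 log₁₀ d + 5 = 11.45 − 5·3.1322 + 5 = 0.789
ΔM = M_P − M_Q = -0.936 − (0.789) = -1.725; smaller M is more luminous → Star P.
L ratio = 10^(0.4 |ΔM|) = 10^0.690 = 4.897

Star P is more luminous, by a factor of 4.90.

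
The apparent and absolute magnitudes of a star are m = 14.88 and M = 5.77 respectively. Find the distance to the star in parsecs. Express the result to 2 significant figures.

d ≈ 660 pc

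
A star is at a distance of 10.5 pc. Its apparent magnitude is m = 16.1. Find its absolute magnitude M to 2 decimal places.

M ≈ 15.99

5 log₁₀(d/10 pc) = 5 log₁₀(10.50) − 5 = 0.106
M = m − 5 log₁₀(d/10) = 16.1 − 0.106 = 15.994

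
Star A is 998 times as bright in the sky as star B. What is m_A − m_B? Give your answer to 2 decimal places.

Pogson: Δm = −2.5 log₁₀(ratio) = −2.5 log₁₀(998) = −2.5 × 2.9991 = -7.498
Star A is brighter, so it has the smaller magnitude: the difference is negative.

m_A − m_B ≈ -7.50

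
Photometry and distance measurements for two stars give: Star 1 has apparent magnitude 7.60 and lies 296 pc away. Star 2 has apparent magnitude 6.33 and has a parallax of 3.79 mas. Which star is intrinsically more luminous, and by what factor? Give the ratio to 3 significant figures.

Star 1: M = m − 5 log₁₀ d + 5 = 7.60 − 5·2.4713 + 5 = 0.244
Star 2: p = 3.79 mas = 3.79×10^-3″ → d = 1/p = 263.9 pc
Star 2: M = m − 5 log₁₀ d + 5 = 6.33 − 5·2.4214 + 5 = -0.777
ΔM = M_1 − M_2 = 0.244 − (-0.777) = 1.020; smaller M is more luminous → Star 2.
L ratio = 10^(0.4 |ΔM|) = 10^0.408 = 2.559

Star 2 is more luminous, by a factor of 2.56.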